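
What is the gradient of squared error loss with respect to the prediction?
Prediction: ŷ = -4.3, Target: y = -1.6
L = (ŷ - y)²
∂L/∂ŷ = -5.4

∂L/∂ŷ = 2(ŷ - y) = 2(-4.3 - -1.6) = 2(-2.7) = -5.4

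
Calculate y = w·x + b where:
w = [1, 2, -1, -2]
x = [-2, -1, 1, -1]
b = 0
y = -3

y = (1)(-2) + (2)(-1) + (-1)(1) + (-2)(-1) + 0 = -3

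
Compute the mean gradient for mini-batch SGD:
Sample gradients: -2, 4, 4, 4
Average gradient = 2.5

Average = (1/4)(-2 + 4 + 4 + 4) = 10/4 = 2.5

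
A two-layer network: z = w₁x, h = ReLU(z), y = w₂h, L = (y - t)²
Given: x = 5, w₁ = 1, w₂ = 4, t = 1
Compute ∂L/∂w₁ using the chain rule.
∂L/∂w₁ = 760

Forward pass:
z = w₁x = 1×5 = 5
h = ReLU(5) = 5
y = w₂h = 4×5 = 20

Backward pass:
∂L/∂y = 2(y - t) = 2(20 - 1) = 38
∂y/∂h = w₂ = 4
∂h/∂z = 1 (ReLU derivative)
∂z/∂w₁ = x = 5

∂L/∂w₁ = 38 × 4 × 1 × 5 = 760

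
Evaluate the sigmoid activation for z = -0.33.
0.4182

sigmoid(-0.33) = 1/(1 + e^(0.33)) = 1/(1 + 1.391) = 0.4182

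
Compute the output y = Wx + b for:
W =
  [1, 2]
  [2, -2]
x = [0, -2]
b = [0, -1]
y = [-4, 3]

Wx = [1×0 + 2×-2, 2×0 + -2×-2]
   = [-4, 4]
y = Wx + b = [-4 + 0, 4 + -1] = [-4, 3]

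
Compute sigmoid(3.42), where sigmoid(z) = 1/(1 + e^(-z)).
0.9683

sigmoid(3.42) = 1/(1 + e^(-3.42)) = 1/(1 + 0.03271) = 0.9683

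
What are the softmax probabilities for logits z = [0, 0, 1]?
p = [0.2119, 0.2119, 0.5761]

exp(z) = [1, 1, 2.718]
Sum = 4.718
p = [0.2119, 0.2119, 0.5761]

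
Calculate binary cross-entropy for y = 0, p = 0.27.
L = 0.3147

L = -0·log(0.27) - 1·log(0.73) = -log(0.73) = 0.3147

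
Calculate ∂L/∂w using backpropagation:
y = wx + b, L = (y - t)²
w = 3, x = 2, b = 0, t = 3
∂L/∂w = 12

y = wx + b = (3)(2) + 0 = 6
∂L/∂y = 2(y - t) = 2(6 - 3) = 6
∂y/∂w = x = 2
∂L/∂w = ∂L/∂y · ∂y/∂w = 6 × 2 = 12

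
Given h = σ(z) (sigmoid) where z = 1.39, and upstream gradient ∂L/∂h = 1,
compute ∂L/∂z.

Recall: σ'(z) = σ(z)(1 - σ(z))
∂L/∂z = 0.1596

σ(1.39) = 0.8006
σ'(1.39) = σ(1.39)(1 - σ(1.39)) = 0.8006 × 0.1994 = 0.1596
∂L/∂z = ∂L/∂h · σ'(z) = 1 × 0.1596 = 0.1596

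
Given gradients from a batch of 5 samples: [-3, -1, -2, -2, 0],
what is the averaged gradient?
Average gradient = -1.6

Average = (1/5)(-3 + -1 + -2 + -2 + 0) = -8/5 = -1.6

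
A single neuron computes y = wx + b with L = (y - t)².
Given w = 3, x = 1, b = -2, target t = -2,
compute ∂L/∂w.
∂L/∂w = 6

y = wx + b = (3)(1) + -2 = 1
∂L/∂y = 2(y - t) = 2(1 - -2) = 6
∂y/∂w = x = 1
∂L/∂w = ∂L/∂y · ∂y/∂w = 6 × 1 = 6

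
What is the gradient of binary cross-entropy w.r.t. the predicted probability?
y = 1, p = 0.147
∂L/∂p = -6.803

∂L/∂p = -y/p + (1-y)/(1-p) = -1/0.147 + 0 = -6.803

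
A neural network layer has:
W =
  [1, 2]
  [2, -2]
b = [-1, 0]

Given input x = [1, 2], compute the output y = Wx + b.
y = [4, -2]

Wx = [1×1 + 2×2, 2×1 + -2×2]
   = [5, -2]
y = Wx + b = [5 + -1, -2 + 0] = [4, -2]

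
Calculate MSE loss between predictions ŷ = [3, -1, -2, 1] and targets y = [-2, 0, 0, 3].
MSE = 8.5

MSE = (1/4)((3--2)² + (-1-0)² + (-2-0)² + (1-3)²) = (1/4)(25 + 1 + 4 + 4) = 8.5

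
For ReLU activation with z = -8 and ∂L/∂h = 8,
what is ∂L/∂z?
∂L/∂z = 0

h = ReLU(-8) = 0
Since z < 0: ∂h/∂z = 0
∂L/∂z = ∂L/∂h · ∂h/∂z = 8 × 0 = 0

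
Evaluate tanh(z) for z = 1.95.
0.9603

tanh(1.95) = (e^(1.95) - e^(-1.95))/(e^(1.95) + e^(-1.95)) = 0.9603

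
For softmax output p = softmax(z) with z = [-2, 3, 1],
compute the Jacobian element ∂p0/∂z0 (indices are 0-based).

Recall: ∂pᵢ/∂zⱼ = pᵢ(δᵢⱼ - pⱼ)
∂p0/∂z0 = 0.005865

p = softmax(z) = [0.0059, 0.8756, 0.1185]
p0 = 0.0059

∂p0/∂z0 = p0(1 - p0) = 0.0059 × (1 - 0.0059) = 0.005865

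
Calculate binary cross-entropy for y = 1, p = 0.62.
L = 0.478

L = -1·log(0.62) - 0·log(0.38) = -log(0.62) = 0.478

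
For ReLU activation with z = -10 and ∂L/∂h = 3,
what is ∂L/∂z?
∂L/∂z = 0

h = ReLU(-10) = 0
Since z < 0: ∂h/∂z = 0
∂L/∂z = ∂L/∂h · ∂h/∂z = 3 × 0 = 0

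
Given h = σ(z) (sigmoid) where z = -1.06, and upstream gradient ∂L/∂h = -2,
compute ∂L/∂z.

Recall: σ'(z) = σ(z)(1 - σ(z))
∂L/∂z = -0.3822

σ(-1.06) = 0.2573
σ'(-1.06) = σ(-1.06)(1 - σ(-1.06)) = 0.2573 × 0.7427 = 0.1911
∂L/∂z = ∂L/∂h · σ'(z) = -2 × 0.1911 = -0.3822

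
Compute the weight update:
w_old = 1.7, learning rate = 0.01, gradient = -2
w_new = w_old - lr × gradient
w_new = 1.72

w_new = w - η·∂L/∂w = 1.7 - 0.01×(-2) = 1.7 - (-0.02) = 1.72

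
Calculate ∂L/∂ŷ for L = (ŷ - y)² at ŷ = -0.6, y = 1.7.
∂L/∂ŷ = -4.6

∂L/∂ŷ = 2(ŷ - y) = 2(-0.6 - 1.7) = 2(-2.3) = -4.6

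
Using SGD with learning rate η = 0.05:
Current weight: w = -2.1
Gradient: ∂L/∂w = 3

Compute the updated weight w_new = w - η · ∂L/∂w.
w_new = -2.25

w_new = w - η·∂L/∂w = -2.1 - 0.05×(3) = -2.1 - (0.15) = -2.25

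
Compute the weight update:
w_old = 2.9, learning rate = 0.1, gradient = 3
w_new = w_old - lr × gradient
w_new = 2.6

w_new = w - η·∂L/∂w = 2.9 - 0.1×(3) = 2.9 - (0.3) = 2.6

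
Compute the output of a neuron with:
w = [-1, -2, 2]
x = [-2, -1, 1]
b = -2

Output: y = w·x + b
y = 4

y = (-1)(-2) + (-2)(-1) + (2)(1) + -2 = 4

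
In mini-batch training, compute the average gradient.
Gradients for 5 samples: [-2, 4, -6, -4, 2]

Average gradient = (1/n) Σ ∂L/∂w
Average gradient = -1.2

Average = (1/5)(-2 + 4 + -6 + -4 + 2) = -6/5 = -1.2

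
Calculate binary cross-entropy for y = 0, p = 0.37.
L = 0.462

L = -0·log(0.37) - 1·log(0.63) = -log(0.63) = 0.462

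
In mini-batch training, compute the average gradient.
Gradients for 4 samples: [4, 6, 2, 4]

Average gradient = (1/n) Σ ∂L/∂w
Average gradient = 4

Average = (1/4)(4 + 6 + 2 + 4) = 16/4 = 4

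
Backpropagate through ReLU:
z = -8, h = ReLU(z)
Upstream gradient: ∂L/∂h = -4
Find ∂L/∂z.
∂L/∂z = 0

h = ReLU(-8) = 0
Since z < 0: ∂h/∂z = 0
∂L/∂z = ∂L/∂h · ∂h/∂z = -4 × 0 = 0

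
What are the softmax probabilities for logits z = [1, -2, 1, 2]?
p = [0.2097, 0.0104, 0.2097, 0.5701]

exp(z) = [2.718, 0.1353, 2.718, 7.389]
Sum = 12.96
p = [0.2097, 0.0104, 0.2097, 0.5701]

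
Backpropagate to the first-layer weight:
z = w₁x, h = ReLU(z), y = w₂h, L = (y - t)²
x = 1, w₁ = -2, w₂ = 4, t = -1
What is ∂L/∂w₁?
∂L/∂w₁ = 0

Forward pass:
z = w₁x = -2×1 = -2
h = ReLU(-2) = 0
y = w₂h = 4×0 = 0

Backward pass:
∂L/∂y = 2(y - t) = 2(0 - -1) = 2
∂y/∂h = w₂ = 4
∂h/∂z = 0 (ReLU derivative)
∂z/∂w₁ = x = 1

∂L/∂w₁ = 2 × 4 × 0 × 1 = 0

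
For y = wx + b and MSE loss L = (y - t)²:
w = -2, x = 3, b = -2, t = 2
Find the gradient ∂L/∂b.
∂L/∂b = -20

y = wx + b = (-2)(3) + -2 = -8
∂L/∂y = 2(y - t) = 2(-8 - 2) = -20
∂y/∂b = 1
∂L/∂b = ∂L/∂y · ∂y/∂b = -20 × 1 = -20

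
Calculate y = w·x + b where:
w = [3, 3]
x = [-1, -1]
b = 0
y = -6

y = (3)(-1) + (3)(-1) + 0 = -6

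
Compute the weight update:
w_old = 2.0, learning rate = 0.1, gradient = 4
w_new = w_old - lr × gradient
w_new = 1.6

w_new = w - η·∂L/∂w = 2.0 - 0.1×(4) = 2.0 - (0.4) = 1.6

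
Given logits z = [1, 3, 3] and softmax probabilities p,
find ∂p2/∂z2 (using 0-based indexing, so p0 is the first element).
∂p2/∂z2 = 0.249

p = softmax(z) = [0.06338, 0.4683, 0.4683]
p2 = 0.4683

∂p2/∂z2 = p2(1 - p2) = 0.4683 × (1 - 0.4683) = 0.249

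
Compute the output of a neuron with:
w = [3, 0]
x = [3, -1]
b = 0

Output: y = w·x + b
y = 9

y = (3)(3) + (0)(-1) + 0 = 9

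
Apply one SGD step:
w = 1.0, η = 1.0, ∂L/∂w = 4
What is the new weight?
w_new = -3

w_new = w - η·∂L/∂w = 1.0 - 1.0×(4) = 1.0 - (4) = -3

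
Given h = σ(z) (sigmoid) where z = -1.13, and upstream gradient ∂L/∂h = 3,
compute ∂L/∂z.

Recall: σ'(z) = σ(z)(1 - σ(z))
∂L/∂z = 0.5536

σ(-1.13) = 0.2442
σ'(-1.13) = σ(-1.13)(1 - σ(-1.13)) = 0.2442 × 0.7558 = 0.1845
∂L/∂z = ∂L/∂h · σ'(z) = 3 × 0.1845 = 0.5536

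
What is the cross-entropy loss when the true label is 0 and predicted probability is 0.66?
L = 1.079

L = -0·log(0.66) - 1·log(0.34) = -log(0.34) = 1.079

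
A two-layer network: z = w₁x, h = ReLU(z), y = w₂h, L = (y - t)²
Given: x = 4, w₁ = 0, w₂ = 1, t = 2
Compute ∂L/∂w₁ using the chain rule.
∂L/∂w₁ = 0

Forward pass:
z = w₁x = 0×4 = 0
h = ReLU(0) = 0
y = w₂h = 1×0 = 0

Backward pass:
∂L/∂y = 2(y - t) = 2(0 - 2) = -4
∂y/∂h = w₂ = 1
∂h/∂z = 0 (ReLU derivative)
∂z/∂w₁ = x = 4

∂L/∂w₁ = -4 × 1 × 0 × 4 = 0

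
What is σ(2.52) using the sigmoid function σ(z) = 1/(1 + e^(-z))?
0.9255

sigmoid(2.52) = 1/(1 + e^(-2.52)) = 1/(1 + 0.08046) = 0.9255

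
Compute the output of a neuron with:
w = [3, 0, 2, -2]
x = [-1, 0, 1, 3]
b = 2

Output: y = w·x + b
y = -5

y = (3)(-1) + (0)(0) + (2)(1) + (-2)(3) + 2 = -5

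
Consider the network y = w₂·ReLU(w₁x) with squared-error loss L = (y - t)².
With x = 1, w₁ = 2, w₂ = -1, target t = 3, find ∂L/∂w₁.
∂L/∂w₁ = 10

Forward pass:
z = w₁x = 2×1 = 2
h = ReLU(2) = 2
y = w₂h = -1×2 = -2

Backward pass:
∂L/∂y = 2(y - t) = 2(-2 - 3) = -10
∂y/∂h = w₂ = -1
∂h/∂z = 1 (ReLU derivative)
∂z/∂w₁ = x = 1

∂L/∂w₁ = -10 × -1 × 1 × 1 = 10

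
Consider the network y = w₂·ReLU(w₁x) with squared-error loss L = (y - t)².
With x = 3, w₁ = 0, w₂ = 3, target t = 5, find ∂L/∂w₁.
∂L/∂w₁ = 0

Forward pass:
z = w₁x = 0×3 = 0
h = ReLU(0) = 0
y = w₂h = 3×0 = 0

Backward pass:
∂L/∂y = 2(y - t) = 2(0 - 5) = -10
∂y/∂h = w₂ = 3
∂h/∂z = 0 (ReLU derivative)
∂z/∂w₁ = x = 3

∂L/∂w₁ = -10 × 3 × 0 × 3 = 0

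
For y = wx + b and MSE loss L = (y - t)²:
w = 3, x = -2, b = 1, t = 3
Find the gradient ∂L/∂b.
∂L/∂b = -16

y = wx + b = (3)(-2) + 1 = -5
∂L/∂y = 2(y - t) = 2(-5 - 3) = -16
∂y/∂b = 1
∂L/∂b = ∂L/∂y · ∂y/∂b = -16 × 1 = -16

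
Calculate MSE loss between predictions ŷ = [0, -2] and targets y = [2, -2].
MSE = 2

MSE = (1/2)((0-2)² + (-2--2)²) = (1/2)(4 + 0) = 2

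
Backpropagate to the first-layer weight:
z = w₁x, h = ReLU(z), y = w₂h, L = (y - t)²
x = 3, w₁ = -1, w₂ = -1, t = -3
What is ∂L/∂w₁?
∂L/∂w₁ = 0

Forward pass:
z = w₁x = -1×3 = -3
h = ReLU(-3) = 0
y = w₂h = -1×0 = 0

Backward pass:
∂L/∂y = 2(y - t) = 2(0 - -3) = 6
∂y/∂h = w₂ = -1
∂h/∂z = 0 (ReLU derivative)
∂z/∂w₁ = x = 3

∂L/∂w₁ = 6 × -1 × 0 × 3 = 0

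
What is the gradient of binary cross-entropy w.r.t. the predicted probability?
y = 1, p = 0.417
∂L/∂p = -2.398

∂L/∂p = -y/p + (1-y)/(1-p) = -1/0.417 + 0 = -2.398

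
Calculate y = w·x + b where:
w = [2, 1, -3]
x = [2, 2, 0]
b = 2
y = 8

y = (2)(2) + (1)(2) + (-3)(0) + 2 = 8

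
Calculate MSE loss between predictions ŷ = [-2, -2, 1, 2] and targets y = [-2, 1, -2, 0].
MSE = 5.5

MSE = (1/4)((-2--2)² + (-2-1)² + (1--2)² + (2-0)²) = (1/4)(0 + 9 + 9 + 4) = 5.5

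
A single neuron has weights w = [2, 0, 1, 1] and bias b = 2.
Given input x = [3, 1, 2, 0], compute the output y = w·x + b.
y = 10

y = (2)(3) + (0)(1) + (1)(2) + (1)(0) + 2 = 10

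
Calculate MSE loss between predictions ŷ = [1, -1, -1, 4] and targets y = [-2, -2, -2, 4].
MSE = 2.75

MSE = (1/4)((1--2)² + (-1--2)² + (-1--2)² + (4-4)²) = (1/4)(9 + 1 + 1 + 0) = 2.75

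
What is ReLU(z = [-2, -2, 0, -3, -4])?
h = [0, 0, 0, 0, 0]

ReLU applied element-wise: max(0,-2)=0, max(0,-2)=0, max(0,0)=0, max(0,-3)=0, max(0,-4)=0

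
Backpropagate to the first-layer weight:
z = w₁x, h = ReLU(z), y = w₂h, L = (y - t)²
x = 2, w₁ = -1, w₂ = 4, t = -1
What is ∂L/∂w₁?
∂L/∂w₁ = 0

Forward pass:
z = w₁x = -1×2 = -2
h = ReLU(-2) = 0
y = w₂h = 4×0 = 0

Backward pass:
∂L/∂y = 2(y - t) = 2(0 - -1) = 2
∂y/∂h = w₂ = 4
∂h/∂z = 0 (ReLU derivative)
∂z/∂w₁ = x = 2

∂L/∂w₁ = 2 × 4 × 0 × 2 = 0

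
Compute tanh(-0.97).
-0.7487

tanh(-0.97) = (e^(-0.97) - e^(0.97))/(e^(-0.97) + e^(0.97)) = -0.7487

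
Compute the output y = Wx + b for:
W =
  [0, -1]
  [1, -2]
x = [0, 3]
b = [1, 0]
y = [-2, -6]

Wx = [0×0 + -1×3, 1×0 + -2×3]
   = [-3, -6]
y = Wx + b = [-3 + 1, -6 + 0] = [-2, -6]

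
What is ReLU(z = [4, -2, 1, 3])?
h = [4, 0, 1, 3]

ReLU applied element-wise: max(0,4)=4, max(0,-2)=0, max(0,1)=1, max(0,3)=3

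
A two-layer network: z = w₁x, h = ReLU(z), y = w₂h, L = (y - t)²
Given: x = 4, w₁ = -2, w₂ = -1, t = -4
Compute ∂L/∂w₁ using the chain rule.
∂L/∂w₁ = 0

Forward pass:
z = w₁x = -2×4 = -8
h = ReLU(-8) = 0
y = w₂h = -1×0 = 0

Backward pass:
∂L/∂y = 2(y - t) = 2(0 - -4) = 8
∂y/∂h = w₂ = -1
∂h/∂z = 0 (ReLU derivative)
∂z/∂w₁ = x = 4

∂L/∂w₁ = 8 × -1 × 0 × 4 = 0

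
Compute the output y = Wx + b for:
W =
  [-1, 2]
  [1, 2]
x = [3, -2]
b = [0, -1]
y = [-7, -2]

Wx = [-1×3 + 2×-2, 1×3 + 2×-2]
   = [-7, -1]
y = Wx + b = [-7 + 0, -1 + -1] = [-7, -2]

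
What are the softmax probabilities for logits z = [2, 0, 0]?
p = [0.787, 0.1065, 0.1065]

exp(z) = [7.389, 1, 1]
Sum = 9.389
p = [0.787, 0.1065, 0.1065]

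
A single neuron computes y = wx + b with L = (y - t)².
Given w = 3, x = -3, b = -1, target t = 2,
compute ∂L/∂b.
∂L/∂b = -24

y = wx + b = (3)(-3) + -1 = -10
∂L/∂y = 2(y - t) = 2(-10 - 2) = -24
∂y/∂b = 1
∂L/∂b = ∂L/∂y · ∂y/∂b = -24 × 1 = -24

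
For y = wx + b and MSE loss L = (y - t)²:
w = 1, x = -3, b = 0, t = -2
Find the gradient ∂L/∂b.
∂L/∂b = -2

y = wx + b = (1)(-3) + 0 = -3
∂L/∂y = 2(y - t) = 2(-3 - -2) = -2
∂y/∂b = 1
∂L/∂b = ∂L/∂y · ∂y/∂b = -2 × 1 = -2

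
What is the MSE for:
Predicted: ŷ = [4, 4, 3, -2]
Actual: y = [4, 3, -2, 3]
MSE = 12.75

MSE = (1/4)((4-4)² + (4-3)² + (3--2)² + (-2-3)²) = (1/4)(0 + 1 + 25 + 25) = 12.75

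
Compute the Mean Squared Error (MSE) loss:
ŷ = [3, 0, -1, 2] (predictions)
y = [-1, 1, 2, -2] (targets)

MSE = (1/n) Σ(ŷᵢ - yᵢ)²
MSE = 10.5

MSE = (1/4)((3--1)² + (0-1)² + (-1-2)² + (2--2)²) = (1/4)(16 + 1 + 9 + 16) = 10.5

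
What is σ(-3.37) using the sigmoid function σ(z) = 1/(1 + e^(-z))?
0.03325

sigmoid(-3.37) = 1/(1 + e^(3.37)) = 1/(1 + 29.08) = 0.03325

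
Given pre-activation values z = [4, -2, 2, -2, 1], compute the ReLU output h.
h = [4, 0, 2, 0, 1]

ReLU applied element-wise: max(0,4)=4, max(0,-2)=0, max(0,2)=2, max(0,-2)=0, max(0,1)=1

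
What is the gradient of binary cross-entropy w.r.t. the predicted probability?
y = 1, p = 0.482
∂L/∂p = -2.075

∂L/∂p = -y/p + (1-y)/(1-p) = -1/0.482 + 0 = -2.075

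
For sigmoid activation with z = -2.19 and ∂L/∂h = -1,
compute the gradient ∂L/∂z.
∂L/∂z = -0.09052

σ(-2.19) = 0.1007
σ'(-2.19) = σ(-2.19)(1 - σ(-2.19)) = 0.1007 × 0.8993 = 0.09052
∂L/∂z = ∂L/∂h · σ'(z) = -1 × 0.09052 = -0.09052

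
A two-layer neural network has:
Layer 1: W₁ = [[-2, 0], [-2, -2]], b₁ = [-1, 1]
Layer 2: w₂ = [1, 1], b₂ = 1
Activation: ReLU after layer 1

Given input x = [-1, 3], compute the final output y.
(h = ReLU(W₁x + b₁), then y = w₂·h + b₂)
y = 2

Layer 1 pre-activation: z₁ = [1, -3]
After ReLU: h = [1, 0]
Layer 2 output: y = 1×1 + 1×0 + 1 = 2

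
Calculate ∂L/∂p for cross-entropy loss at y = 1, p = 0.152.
∂L/∂p = -6.579

∂L/∂p = -y/p + (1-y)/(1-p) = -1/0.152 + 0 = -6.579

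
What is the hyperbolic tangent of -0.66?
-0.5784

tanh(-0.66) = (e^(-0.66) - e^(0.66))/(e^(-0.66) + e^(0.66)) = -0.5784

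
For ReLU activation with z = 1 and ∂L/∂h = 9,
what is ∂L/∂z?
∂L/∂z = 9

h = ReLU(1) = 1
Since z > 0: ∂h/∂z = 1
∂L/∂z = ∂L/∂h · ∂h/∂z = 9 × 1 = 9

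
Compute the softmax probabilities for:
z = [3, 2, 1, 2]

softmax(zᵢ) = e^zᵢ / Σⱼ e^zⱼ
p = [0.5344, 0.1966, 0.0723, 0.1966]

exp(z) = [20.09, 7.389, 2.718, 7.389]
Sum = 37.58
p = [0.5344, 0.1966, 0.0723, 0.1966]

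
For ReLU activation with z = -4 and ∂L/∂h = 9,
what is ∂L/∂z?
∂L/∂z = 0

h = ReLU(-4) = 0
Since z < 0: ∂h/∂z = 0
∂L/∂z = ∂L/∂h · ∂h/∂z = 9 × 0 = 0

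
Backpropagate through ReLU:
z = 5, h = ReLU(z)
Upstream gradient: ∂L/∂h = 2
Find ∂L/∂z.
∂L/∂z = 2

h = ReLU(5) = 5
Since z > 0: ∂h/∂z = 1
∂L/∂z = ∂L/∂h · ∂h/∂z = 2 × 1 = 2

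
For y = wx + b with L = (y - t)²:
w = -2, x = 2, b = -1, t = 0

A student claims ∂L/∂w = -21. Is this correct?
Incorrect

y = (-2)(2) + -1 = -5
∂L/∂y = 2(y - t) = 2(-5 - 0) = -10
∂y/∂w = x = 2
∂L/∂w = -10 × 2 = -20

Claimed value: -21
Incorrect: The correct gradient is -20.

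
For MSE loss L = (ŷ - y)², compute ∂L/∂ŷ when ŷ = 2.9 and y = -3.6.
∂L/∂ŷ = 13.0

∂L/∂ŷ = 2(ŷ - y) = 2(2.9 - -3.6) = 2(6.5) = 13.0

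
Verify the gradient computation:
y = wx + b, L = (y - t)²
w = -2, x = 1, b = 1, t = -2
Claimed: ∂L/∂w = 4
Incorrect

y = (-2)(1) + 1 = -1
∂L/∂y = 2(y - t) = 2(-1 - -2) = 2
∂y/∂w = x = 1
∂L/∂w = 2 × 1 = 2

Claimed value: 4
Incorrect: The correct gradient is 2.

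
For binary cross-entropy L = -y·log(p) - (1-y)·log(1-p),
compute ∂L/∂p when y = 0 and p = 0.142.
∂L/∂p = 1.166

∂L/∂p = -y/p + (1-y)/(1-p) = 0 + 1/0.858 = 1.166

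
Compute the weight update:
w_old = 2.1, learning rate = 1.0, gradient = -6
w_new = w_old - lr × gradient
w_new = 8.1

w_new = w - η·∂L/∂w = 2.1 - 1.0×(-6) = 2.1 - (-6) = 8.1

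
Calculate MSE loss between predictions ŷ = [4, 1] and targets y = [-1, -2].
MSE = 17

MSE = (1/2)((4--1)² + (1--2)²) = (1/2)(25 + 9) = 17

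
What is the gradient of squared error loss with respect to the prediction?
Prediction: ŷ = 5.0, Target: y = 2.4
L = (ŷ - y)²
∂L/∂ŷ = 5.2

∂L/∂ŷ = 2(ŷ - y) = 2(5.0 - 2.4) = 2(2.6) = 5.2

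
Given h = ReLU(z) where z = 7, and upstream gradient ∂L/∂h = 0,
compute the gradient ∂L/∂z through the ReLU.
∂L/∂z = 0

h = ReLU(7) = 7
Since z > 0: ∂h/∂z = 1
∂L/∂z = ∂L/∂h · ∂h/∂z = 0 × 1 = 0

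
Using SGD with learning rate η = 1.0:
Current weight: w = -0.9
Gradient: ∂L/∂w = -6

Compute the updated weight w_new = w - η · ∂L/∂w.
w_new = 5.1

w_new = w - η·∂L/∂w = -0.9 - 1.0×(-6) = -0.9 - (-6) = 5.1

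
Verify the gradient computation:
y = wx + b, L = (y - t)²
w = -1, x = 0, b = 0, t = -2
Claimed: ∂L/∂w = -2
Incorrect

y = (-1)(0) + 0 = 0
∂L/∂y = 2(y - t) = 2(0 - -2) = 4
∂y/∂w = x = 0
∂L/∂w = 4 × 0 = 0

Claimed value: -2
Incorrect: The correct gradient is 0.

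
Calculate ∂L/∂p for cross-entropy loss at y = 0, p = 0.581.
∂L/∂p = 2.387

∂L/∂p = -y/p + (1-y)/(1-p) = 0 + 1/0.419 = 2.387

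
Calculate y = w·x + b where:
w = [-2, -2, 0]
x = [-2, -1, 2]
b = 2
y = 8

y = (-2)(-2) + (-2)(-1) + (0)(2) + 2 = 8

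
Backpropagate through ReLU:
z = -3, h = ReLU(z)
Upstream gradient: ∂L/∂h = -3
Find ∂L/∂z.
∂L/∂z = 0

h = ReLU(-3) = 0
Since z < 0: ∂h/∂z = 0
∂L/∂z = ∂L/∂h · ∂h/∂z = -3 × 0 = 0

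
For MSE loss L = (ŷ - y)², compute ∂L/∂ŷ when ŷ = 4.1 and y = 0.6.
∂L/∂ŷ = 7.0

∂L/∂ŷ = 2(ŷ - y) = 2(4.1 - 0.6) = 2(3.5) = 7.0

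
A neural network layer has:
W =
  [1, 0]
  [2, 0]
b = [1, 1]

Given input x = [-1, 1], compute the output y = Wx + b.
y = [0, -1]

Wx = [1×-1 + 0×1, 2×-1 + 0×1]
   = [-1, -2]
y = Wx + b = [-1 + 1, -2 + 1] = [0, -1]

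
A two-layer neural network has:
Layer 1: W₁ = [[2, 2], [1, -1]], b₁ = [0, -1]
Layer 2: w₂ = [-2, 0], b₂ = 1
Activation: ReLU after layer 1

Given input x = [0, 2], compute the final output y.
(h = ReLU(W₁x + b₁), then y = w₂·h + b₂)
y = -7

Layer 1 pre-activation: z₁ = [4, -3]
After ReLU: h = [4, 0]
Layer 2 output: y = -2×4 + 0×0 + 1 = -7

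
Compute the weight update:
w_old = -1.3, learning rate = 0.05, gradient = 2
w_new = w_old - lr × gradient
w_new = -1.4

w_new = w - η·∂L/∂w = -1.3 - 0.05×(2) = -1.3 - (0.1) = -1.4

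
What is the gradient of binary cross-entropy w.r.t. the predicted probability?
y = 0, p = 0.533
∂L/∂p = 2.141

∂L/∂p = -y/p + (1-y)/(1-p) = 0 + 1/0.467 = 2.141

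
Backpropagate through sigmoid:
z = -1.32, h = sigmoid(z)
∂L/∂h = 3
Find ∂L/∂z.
∂L/∂z = 0.4991

σ(-1.32) = 0.2108
σ'(-1.32) = σ(-1.32)(1 - σ(-1.32)) = 0.2108 × 0.7892 = 0.1664
∂L/∂z = ∂L/∂h · σ'(z) = 3 × 0.1664 = 0.4991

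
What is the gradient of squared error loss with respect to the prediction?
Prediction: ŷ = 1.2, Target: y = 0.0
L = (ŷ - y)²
∂L/∂ŷ = 2.4

∂L/∂ŷ = 2(ŷ - y) = 2(1.2 - 0.0) = 2(1.2) = 2.4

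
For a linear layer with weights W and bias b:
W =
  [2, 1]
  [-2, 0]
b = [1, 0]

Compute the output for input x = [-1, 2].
y = [1, 2]

Wx = [2×-1 + 1×2, -2×-1 + 0×2]
   = [0, 2]
y = Wx + b = [0 + 1, 2 + 0] = [1, 2]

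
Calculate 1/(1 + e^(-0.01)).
0.5025

sigmoid(0.01) = 1/(1 + e^(-0.01)) = 1/(1 + 0.99) = 0.5025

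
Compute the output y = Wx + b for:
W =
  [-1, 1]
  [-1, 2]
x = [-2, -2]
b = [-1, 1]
y = [-1, -1]

Wx = [-1×-2 + 1×-2, -1×-2 + 2×-2]
   = [0, -2]
y = Wx + b = [0 + -1, -2 + 1] = [-1, -1]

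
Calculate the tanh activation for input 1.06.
0.7857

tanh(1.06) = (e^(1.06) - e^(-1.06))/(e^(1.06) + e^(-1.06)) = 0.7857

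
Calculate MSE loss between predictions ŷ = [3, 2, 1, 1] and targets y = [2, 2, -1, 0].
MSE = 1.5

MSE = (1/4)((3-2)² + (2-2)² + (1--1)² + (1-0)²) = (1/4)(1 + 0 + 4 + 1) = 1.5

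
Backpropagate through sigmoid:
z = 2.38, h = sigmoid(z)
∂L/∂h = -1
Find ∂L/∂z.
∂L/∂z = -0.07753

σ(2.38) = 0.9153
σ'(2.38) = σ(2.38)(1 - σ(2.38)) = 0.9153 × 0.08471 = 0.07753
∂L/∂z = ∂L/∂h · σ'(z) = -1 × 0.07753 = -0.07753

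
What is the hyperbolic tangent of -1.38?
-0.881

tanh(-1.38) = (e^(-1.38) - e^(1.38))/(e^(-1.38) + e^(1.38)) = -0.881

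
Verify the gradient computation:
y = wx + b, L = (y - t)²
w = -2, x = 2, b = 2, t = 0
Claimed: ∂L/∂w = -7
Incorrect

y = (-2)(2) + 2 = -2
∂L/∂y = 2(y - t) = 2(-2 - 0) = -4
∂y/∂w = x = 2
∂L/∂w = -4 × 2 = -8

Claimed value: -7
Incorrect: The correct gradient is -8.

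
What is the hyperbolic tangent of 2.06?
0.968

tanh(2.06) = (e^(2.06) - e^(-2.06))/(e^(2.06) + e^(-2.06)) = 0.968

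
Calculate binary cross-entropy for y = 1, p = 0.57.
L = 0.5621

L = -1·log(0.57) - 0·log(0.43) = -log(0.57) = 0.5621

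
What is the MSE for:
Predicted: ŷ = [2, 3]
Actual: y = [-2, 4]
MSE = 8.5

MSE = (1/2)((2--2)² + (3-4)²) = (1/2)(16 + 1) = 8.5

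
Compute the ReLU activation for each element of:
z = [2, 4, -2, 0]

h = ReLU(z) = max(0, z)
h = [2, 4, 0, 0]

ReLU applied element-wise: max(0,2)=2, max(0,4)=4, max(0,-2)=0, max(0,0)=0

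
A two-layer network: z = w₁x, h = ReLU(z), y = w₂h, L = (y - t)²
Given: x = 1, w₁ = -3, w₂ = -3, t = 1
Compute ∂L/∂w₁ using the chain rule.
∂L/∂w₁ = 0

Forward pass:
z = w₁x = -3×1 = -3
h = ReLU(-3) = 0
y = w₂h = -3×0 = 0

Backward pass:
∂L/∂y = 2(y - t) = 2(0 - 1) = -2
∂y/∂h = w₂ = -3
∂h/∂z = 0 (ReLU derivative)
∂z/∂w₁ = x = 1

∂L/∂w₁ = -2 × -3 × 0 × 1 = 0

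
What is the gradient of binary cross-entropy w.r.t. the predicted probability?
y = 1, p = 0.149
∂L/∂p = -6.711

∂L/∂p = -y/p + (1-y)/(1-p) = -1/0.149 + 0 = -6.711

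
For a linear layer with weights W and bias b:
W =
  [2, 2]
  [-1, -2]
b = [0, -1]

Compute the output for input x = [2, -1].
y = [2, -1]

Wx = [2×2 + 2×-1, -1×2 + -2×-1]
   = [2, 0]
y = Wx + b = [2 + 0, 0 + -1] = [2, -1]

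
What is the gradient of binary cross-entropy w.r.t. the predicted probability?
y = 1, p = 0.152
∂L/∂p = -6.579

∂L/∂p = -y/p + (1-y)/(1-p) = -1/0.152 + 0 = -6.579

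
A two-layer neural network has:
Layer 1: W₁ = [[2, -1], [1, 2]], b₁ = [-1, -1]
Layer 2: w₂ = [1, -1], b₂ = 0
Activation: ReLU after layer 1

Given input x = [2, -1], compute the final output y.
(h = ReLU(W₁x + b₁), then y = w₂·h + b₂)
y = 4

Layer 1 pre-activation: z₁ = [4, -1]
After ReLU: h = [4, 0]
Layer 2 output: y = 1×4 + -1×0 + 0 = 4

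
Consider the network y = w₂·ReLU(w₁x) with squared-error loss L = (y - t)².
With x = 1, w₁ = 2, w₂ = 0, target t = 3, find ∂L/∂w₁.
∂L/∂w₁ = 0

Forward pass:
z = w₁x = 2×1 = 2
h = ReLU(2) = 2
y = w₂h = 0×2 = 0

Backward pass:
∂L/∂y = 2(y - t) = 2(0 - 3) = -6
∂y/∂h = w₂ = 0
∂h/∂z = 1 (ReLU derivative)
∂z/∂w₁ = x = 1

∂L/∂w₁ = -6 × 0 × 1 × 1 = 0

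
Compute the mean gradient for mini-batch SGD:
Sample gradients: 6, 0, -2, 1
Average gradient = 1.25

Average = (1/4)(6 + 0 + -2 + 1) = 5/4 = 1.25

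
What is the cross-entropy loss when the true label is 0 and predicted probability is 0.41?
L = 0.5276

L = -0·log(0.41) - 1·log(0.59) = -log(0.59) = 0.5276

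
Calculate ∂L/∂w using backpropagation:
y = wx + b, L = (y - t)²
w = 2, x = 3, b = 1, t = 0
∂L/∂w = 42

y = wx + b = (2)(3) + 1 = 7
∂L/∂y = 2(y - t) = 2(7 - 0) = 14
∂y/∂w = x = 3
∂L/∂w = ∂L/∂y · ∂y/∂w = 14 × 3 = 42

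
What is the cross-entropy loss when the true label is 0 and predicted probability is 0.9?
L = 2.303

L = -0·log(0.9) - 1·log(0.1) = -log(0.1) = 2.303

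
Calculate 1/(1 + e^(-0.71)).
0.6704

sigmoid(0.71) = 1/(1 + e^(-0.71)) = 1/(1 + 0.4916) = 0.6704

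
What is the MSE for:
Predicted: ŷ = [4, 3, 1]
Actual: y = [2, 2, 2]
MSE = 2

MSE = (1/3)((4-2)² + (3-2)² + (1-2)²) = (1/3)(4 + 1 + 1) = 2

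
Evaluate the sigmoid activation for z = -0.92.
0.285

sigmoid(-0.92) = 1/(1 + e^(0.92)) = 1/(1 + 2.509) = 0.285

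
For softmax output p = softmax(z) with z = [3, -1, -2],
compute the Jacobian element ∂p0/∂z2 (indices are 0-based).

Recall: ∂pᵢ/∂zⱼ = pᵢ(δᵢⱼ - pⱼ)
∂p0/∂z2 = -0.006413

p = softmax(z) = [0.9756, 0.01787, 0.006573]
p0 = 0.9756, p2 = 0.006573

∂p0/∂z2 = -p0 × p2 = -0.9756 × 0.006573 = -0.006413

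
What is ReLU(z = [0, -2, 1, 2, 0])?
h = [0, 0, 1, 2, 0]

ReLU applied element-wise: max(0,0)=0, max(0,-2)=0, max(0,1)=1, max(0,2)=2, max(0,0)=0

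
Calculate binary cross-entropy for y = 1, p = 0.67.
L = 0.4005

L = -1·log(0.67) - 0·log(0.33) = -log(0.67) = 0.4005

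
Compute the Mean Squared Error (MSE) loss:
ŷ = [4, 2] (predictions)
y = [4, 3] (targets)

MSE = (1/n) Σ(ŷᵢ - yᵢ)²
MSE = 0.5

MSE = (1/2)((4-4)² + (2-3)²) = (1/2)(0 + 1) = 0.5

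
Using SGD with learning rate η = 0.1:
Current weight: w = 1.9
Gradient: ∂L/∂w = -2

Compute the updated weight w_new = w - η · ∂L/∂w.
w_new = 2.1

w_new = w - η·∂L/∂w = 1.9 - 0.1×(-2) = 1.9 - (-0.2) = 2.1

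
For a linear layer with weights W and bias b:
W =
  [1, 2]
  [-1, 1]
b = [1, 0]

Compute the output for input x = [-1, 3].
y = [6, 4]

Wx = [1×-1 + 2×3, -1×-1 + 1×3]
   = [5, 4]
y = Wx + b = [5 + 1, 4 + 0] = [6, 4]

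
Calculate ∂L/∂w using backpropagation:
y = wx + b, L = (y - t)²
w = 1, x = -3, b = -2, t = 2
∂L/∂w = 42

y = wx + b = (1)(-3) + -2 = -5
∂L/∂y = 2(y - t) = 2(-5 - 2) = -14
∂y/∂w = x = -3
∂L/∂w = ∂L/∂y · ∂y/∂w = -14 × -3 = 42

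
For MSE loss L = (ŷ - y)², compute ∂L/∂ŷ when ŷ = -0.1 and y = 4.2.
∂L/∂ŷ = -8.6

∂L/∂ŷ = 2(ŷ - y) = 2(-0.1 - 4.2) = 2(-4.3) = -8.6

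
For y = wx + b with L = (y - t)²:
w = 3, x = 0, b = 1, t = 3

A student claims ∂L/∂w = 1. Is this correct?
Incorrect

y = (3)(0) + 1 = 1
∂L/∂y = 2(y - t) = 2(1 - 3) = -4
∂y/∂w = x = 0
∂L/∂w = -4 × 0 = 0

Claimed value: 1
Incorrect: The correct gradient is 0.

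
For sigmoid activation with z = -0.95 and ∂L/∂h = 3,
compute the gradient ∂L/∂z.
∂L/∂z = 0.6033

σ(-0.95) = 0.2789
σ'(-0.95) = σ(-0.95)(1 - σ(-0.95)) = 0.2789 × 0.7211 = 0.2011
∂L/∂z = ∂L/∂h · σ'(z) = 3 × 0.2011 = 0.6033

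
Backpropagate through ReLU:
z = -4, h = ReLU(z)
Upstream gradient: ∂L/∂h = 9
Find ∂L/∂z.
∂L/∂z = 0

h = ReLU(-4) = 0
Since z < 0: ∂h/∂z = 0
∂L/∂z = ∂L/∂h · ∂h/∂z = 9 × 0 = 0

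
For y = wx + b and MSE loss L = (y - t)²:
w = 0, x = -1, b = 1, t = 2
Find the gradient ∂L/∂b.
∂L/∂b = -2

y = wx + b = (0)(-1) + 1 = 1
∂L/∂y = 2(y - t) = 2(1 - 2) = -2
∂y/∂b = 1
∂L/∂b = ∂L/∂y · ∂y/∂b = -2 × 1 = -2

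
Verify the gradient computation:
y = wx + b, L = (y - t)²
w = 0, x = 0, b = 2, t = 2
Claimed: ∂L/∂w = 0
Correct

y = (0)(0) + 2 = 2
∂L/∂y = 2(y - t) = 2(2 - 2) = 0
∂y/∂w = x = 0
∂L/∂w = 0 × 0 = 0

Claimed value: 0
Correct: The correct gradient is 0.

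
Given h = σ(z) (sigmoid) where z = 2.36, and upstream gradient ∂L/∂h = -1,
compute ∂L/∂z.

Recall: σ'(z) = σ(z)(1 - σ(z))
∂L/∂z = -0.07883

σ(2.36) = 0.9137
σ'(2.36) = σ(2.36)(1 - σ(2.36)) = 0.9137 × 0.08627 = 0.07883
∂L/∂z = ∂L/∂h · σ'(z) = -1 × 0.07883 = -0.07883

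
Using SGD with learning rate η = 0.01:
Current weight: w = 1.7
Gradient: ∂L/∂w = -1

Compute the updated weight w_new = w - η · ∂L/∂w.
w_new = 1.71

w_new = w - η·∂L/∂w = 1.7 - 0.01×(-1) = 1.7 - (-0.01) = 1.71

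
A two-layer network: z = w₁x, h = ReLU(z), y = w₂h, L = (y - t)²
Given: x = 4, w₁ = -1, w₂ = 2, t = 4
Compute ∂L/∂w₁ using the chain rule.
∂L/∂w₁ = 0

Forward pass:
z = w₁x = -1×4 = -4
h = ReLU(-4) = 0
y = w₂h = 2×0 = 0

Backward pass:
∂L/∂y = 2(y - t) = 2(0 - 4) = -8
∂y/∂h = w₂ = 2
∂h/∂z = 0 (ReLU derivative)
∂z/∂w₁ = x = 4

∂L/∂w₁ = -8 × 2 × 0 × 4 = 0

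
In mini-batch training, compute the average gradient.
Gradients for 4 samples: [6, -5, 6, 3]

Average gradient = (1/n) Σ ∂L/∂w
Average gradient = 2.5

Average = (1/4)(6 + -5 + 6 + 3) = 10/4 = 2.5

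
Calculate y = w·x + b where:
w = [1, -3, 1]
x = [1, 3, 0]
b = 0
y = -8

y = (1)(1) + (-3)(3) + (1)(0) + 0 = -8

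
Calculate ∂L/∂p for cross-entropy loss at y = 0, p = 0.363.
∂L/∂p = 1.57

∂L/∂p = -y/p + (1-y)/(1-p) = 0 + 1/0.637 = 1.57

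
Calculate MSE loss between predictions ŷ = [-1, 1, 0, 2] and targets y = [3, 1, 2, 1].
MSE = 5.25

MSE = (1/4)((-1-3)² + (1-1)² + (0-2)² + (2-1)²) = (1/4)(16 + 0 + 4 + 1) = 5.25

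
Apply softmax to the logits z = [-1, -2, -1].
p = [0.4223, 0.1554, 0.4223]

exp(z) = [0.3679, 0.1353, 0.3679]
Sum = 0.8711
p = [0.4223, 0.1554, 0.4223]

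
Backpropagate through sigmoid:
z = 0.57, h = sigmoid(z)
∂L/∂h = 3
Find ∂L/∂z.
∂L/∂z = 0.6922

σ(0.57) = 0.6388
σ'(0.57) = σ(0.57)(1 - σ(0.57)) = 0.6388 × 0.3612 = 0.2307
∂L/∂z = ∂L/∂h · σ'(z) = 3 × 0.2307 = 0.6922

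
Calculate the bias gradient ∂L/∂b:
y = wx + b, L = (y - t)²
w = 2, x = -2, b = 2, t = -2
∂L/∂b = 0

y = wx + b = (2)(-2) + 2 = -2
∂L/∂y = 2(y - t) = 2(-2 - -2) = 0
∂y/∂b = 1
∂L/∂b = ∂L/∂y · ∂y/∂b = 0 × 1 = 0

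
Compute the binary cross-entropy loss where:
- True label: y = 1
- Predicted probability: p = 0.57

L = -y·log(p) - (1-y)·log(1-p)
L = 0.5621

L = -1·log(0.57) - 0·log(0.43) = -log(0.57) = 0.5621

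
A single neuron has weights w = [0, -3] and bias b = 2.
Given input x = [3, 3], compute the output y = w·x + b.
y = -7

y = (0)(3) + (-3)(3) + 2 = -7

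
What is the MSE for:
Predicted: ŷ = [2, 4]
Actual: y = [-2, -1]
MSE = 20.5

MSE = (1/2)((2--2)² + (4--1)²) = (1/2)(16 + 25) = 20.5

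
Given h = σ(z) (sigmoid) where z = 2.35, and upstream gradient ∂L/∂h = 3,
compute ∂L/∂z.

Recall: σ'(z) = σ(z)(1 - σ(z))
∂L/∂z = 0.2385

σ(2.35) = 0.9129
σ'(2.35) = σ(2.35)(1 - σ(2.35)) = 0.9129 × 0.08707 = 0.07949
∂L/∂z = ∂L/∂h · σ'(z) = 3 × 0.07949 = 0.2385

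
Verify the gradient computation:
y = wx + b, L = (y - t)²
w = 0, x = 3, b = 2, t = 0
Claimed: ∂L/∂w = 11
Incorrect

y = (0)(3) + 2 = 2
∂L/∂y = 2(y - t) = 2(2 - 0) = 4
∂y/∂w = x = 3
∂L/∂w = 4 × 3 = 12

Claimed value: 11
Incorrect: The correct gradient is 12.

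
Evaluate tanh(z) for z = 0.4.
0.3799

tanh(0.4) = (e^(0.4) - e^(-0.4))/(e^(0.4) + e^(-0.4)) = 0.3799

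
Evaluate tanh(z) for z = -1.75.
-0.9414

tanh(-1.75) = (e^(-1.75) - e^(1.75))/(e^(-1.75) + e^(1.75)) = -0.9414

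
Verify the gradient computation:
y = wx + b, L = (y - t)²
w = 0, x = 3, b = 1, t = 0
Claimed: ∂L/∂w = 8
Incorrect

y = (0)(3) + 1 = 1
∂L/∂y = 2(y - t) = 2(1 - 0) = 2
∂y/∂w = x = 3
∂L/∂w = 2 × 3 = 6

Claimed value: 8
Incorrect: The correct gradient is 6.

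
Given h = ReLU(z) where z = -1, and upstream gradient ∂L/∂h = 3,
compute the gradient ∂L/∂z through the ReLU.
∂L/∂z = 0

h = ReLU(-1) = 0
Since z < 0: ∂h/∂z = 0
∂L/∂z = ∂L/∂h · ∂h/∂z = 3 × 0 = 0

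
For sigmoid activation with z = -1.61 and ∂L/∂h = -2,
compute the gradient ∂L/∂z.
∂L/∂z = -0.2777

σ(-1.61) = 0.1666
σ'(-1.61) = σ(-1.61)(1 - σ(-1.61)) = 0.1666 × 0.8334 = 0.1388
∂L/∂z = ∂L/∂h · σ'(z) = -2 × 0.1388 = -0.2777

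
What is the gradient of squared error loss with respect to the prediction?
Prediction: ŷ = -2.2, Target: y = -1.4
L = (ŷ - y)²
∂L/∂ŷ = -1.6

∂L/∂ŷ = 2(ŷ - y) = 2(-2.2 - -1.4) = 2(-0.8) = -1.6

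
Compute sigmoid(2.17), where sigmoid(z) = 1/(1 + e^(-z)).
0.8975

sigmoid(2.17) = 1/(1 + e^(-2.17)) = 1/(1 + 0.1142) = 0.8975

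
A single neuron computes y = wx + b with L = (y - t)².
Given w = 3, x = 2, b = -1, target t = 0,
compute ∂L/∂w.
∂L/∂w = 20

y = wx + b = (3)(2) + -1 = 5
∂L/∂y = 2(y - t) = 2(5 - 0) = 10
∂y/∂w = x = 2
∂L/∂w = ∂L/∂y · ∂y/∂w = 10 × 2 = 20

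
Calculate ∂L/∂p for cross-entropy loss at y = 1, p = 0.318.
∂L/∂p = -3.145

∂L/∂p = -y/p + (1-y)/(1-p) = -1/0.318 + 0 = -3.145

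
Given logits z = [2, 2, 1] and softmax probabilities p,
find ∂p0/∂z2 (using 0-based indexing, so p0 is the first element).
∂p0/∂z2 = -0.06561

p = softmax(z) = [0.4223, 0.4223, 0.1554]
p0 = 0.4223, p2 = 0.1554

∂p0/∂z2 = -p0 × p2 = -0.4223 × 0.1554 = -0.06561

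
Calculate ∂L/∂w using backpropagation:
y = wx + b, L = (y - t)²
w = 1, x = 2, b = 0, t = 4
∂L/∂w = -8

y = wx + b = (1)(2) + 0 = 2
∂L/∂y = 2(y - t) = 2(2 - 4) = -4
∂y/∂w = x = 2
∂L/∂w = ∂L/∂y · ∂y/∂w = -4 × 2 = -8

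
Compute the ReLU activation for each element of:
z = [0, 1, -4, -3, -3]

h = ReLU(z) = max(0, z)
h = [0, 1, 0, 0, 0]

ReLU applied element-wise: max(0,0)=0, max(0,1)=1, max(0,-4)=0, max(0,-3)=0, max(0,-3)=0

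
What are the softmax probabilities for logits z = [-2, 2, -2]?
p = [0.0177, 0.9647, 0.0177]

exp(z) = [0.1353, 7.389, 0.1353]
Sum = 7.66
p = [0.0177, 0.9647, 0.0177]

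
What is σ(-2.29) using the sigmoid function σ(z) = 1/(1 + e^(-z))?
0.09195

sigmoid(-2.29) = 1/(1 + e^(2.29)) = 1/(1 + 9.875) = 0.09195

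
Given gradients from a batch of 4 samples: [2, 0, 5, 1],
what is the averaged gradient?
Average gradient = 2

Average = (1/4)(2 + 0 + 5 + 1) = 8/4 = 2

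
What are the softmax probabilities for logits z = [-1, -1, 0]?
p = [0.2119, 0.2119, 0.5761]

exp(z) = [0.3679, 0.3679, 1]
Sum = 1.736
p = [0.2119, 0.2119, 0.5761]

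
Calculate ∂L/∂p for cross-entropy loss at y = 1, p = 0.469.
∂L/∂p = -2.132

∂L/∂p = -y/p + (1-y)/(1-p) = -1/0.469 + 0 = -2.132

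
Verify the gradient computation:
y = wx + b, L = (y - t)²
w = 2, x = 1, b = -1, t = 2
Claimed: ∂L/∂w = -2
Correct

y = (2)(1) + -1 = 1
∂L/∂y = 2(y - t) = 2(1 - 2) = -2
∂y/∂w = x = 1
∂L/∂w = -2 × 1 = -2

Claimed value: -2
Correct: The correct gradient is -2.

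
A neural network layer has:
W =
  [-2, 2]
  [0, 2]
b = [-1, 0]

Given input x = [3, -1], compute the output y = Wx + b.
y = [-9, -2]

Wx = [-2×3 + 2×-1, 0×3 + 2×-1]
   = [-8, -2]
y = Wx + b = [-8 + -1, -2 + 0] = [-9, -2]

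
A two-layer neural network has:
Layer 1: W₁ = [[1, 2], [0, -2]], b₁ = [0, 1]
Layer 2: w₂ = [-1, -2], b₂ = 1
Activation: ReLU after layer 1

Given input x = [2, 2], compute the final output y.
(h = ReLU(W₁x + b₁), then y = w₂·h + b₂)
y = -5

Layer 1 pre-activation: z₁ = [6, -3]
After ReLU: h = [6, 0]
Layer 2 output: y = -1×6 + -2×0 + 1 = -5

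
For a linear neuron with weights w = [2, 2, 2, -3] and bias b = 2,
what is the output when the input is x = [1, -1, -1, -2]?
y = 6

y = (2)(1) + (2)(-1) + (2)(-1) + (-3)(-2) + 2 = 6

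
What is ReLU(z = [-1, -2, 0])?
h = [0, 0, 0]

ReLU applied element-wise: max(0,-1)=0, max(0,-2)=0, max(0,0)=0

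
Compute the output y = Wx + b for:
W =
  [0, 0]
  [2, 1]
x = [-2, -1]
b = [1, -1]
y = [1, -6]

Wx = [0×-2 + 0×-1, 2×-2 + 1×-1]
   = [0, -5]
y = Wx + b = [0 + 1, -5 + -1] = [1, -6]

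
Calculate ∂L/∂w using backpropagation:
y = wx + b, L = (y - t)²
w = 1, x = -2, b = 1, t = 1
∂L/∂w = 8

y = wx + b = (1)(-2) + 1 = -1
∂L/∂y = 2(y - t) = 2(-1 - 1) = -4
∂y/∂w = x = -2
∂L/∂w = ∂L/∂y · ∂y/∂w = -4 × -2 = 8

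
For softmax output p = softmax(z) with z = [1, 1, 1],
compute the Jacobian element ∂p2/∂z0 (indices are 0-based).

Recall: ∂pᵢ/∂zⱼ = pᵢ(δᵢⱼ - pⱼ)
∂p2/∂z0 = -0.1111

p = softmax(z) = [0.3333, 0.3333, 0.3333]
p2 = 0.3333, p0 = 0.3333

∂p2/∂z0 = -p2 × p0 = -0.3333 × 0.3333 = -0.1111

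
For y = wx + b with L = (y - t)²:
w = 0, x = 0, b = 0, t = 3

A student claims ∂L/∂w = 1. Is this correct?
Incorrect

y = (0)(0) + 0 = 0
∂L/∂y = 2(y - t) = 2(0 - 3) = -6
∂y/∂w = x = 0
∂L/∂w = -6 × 0 = 0

Claimed value: 1
Incorrect: The correct gradient is 0.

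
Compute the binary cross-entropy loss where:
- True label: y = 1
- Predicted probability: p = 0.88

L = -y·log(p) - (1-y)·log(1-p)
L = 0.1278

L = -1·log(0.88) - 0·log(0.12) = -log(0.88) = 0.1278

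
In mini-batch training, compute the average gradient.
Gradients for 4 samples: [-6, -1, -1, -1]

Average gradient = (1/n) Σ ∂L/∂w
Average gradient = -2.25

Average = (1/4)(-6 + -1 + -1 + -1) = -9/4 = -2.25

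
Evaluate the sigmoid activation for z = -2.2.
0.09975

sigmoid(-2.2) = 1/(1 + e^(2.2)) = 1/(1 + 9.025) = 0.09975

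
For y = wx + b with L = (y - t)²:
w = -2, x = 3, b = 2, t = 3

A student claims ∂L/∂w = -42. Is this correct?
Correct

y = (-2)(3) + 2 = -4
∂L/∂y = 2(y - t) = 2(-4 - 3) = -14
∂y/∂w = x = 3
∂L/∂w = -14 × 3 = -42

Claimed value: -42
Correct: The correct gradient is -42.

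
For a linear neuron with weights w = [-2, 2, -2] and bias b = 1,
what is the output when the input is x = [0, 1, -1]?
y = 5

y = (-2)(0) + (2)(1) + (-2)(-1) + 1 = 5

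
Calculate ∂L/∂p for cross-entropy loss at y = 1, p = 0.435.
∂L/∂p = -2.299

∂L/∂p = -y/p + (1-y)/(1-p) = -1/0.435 + 0 = -2.299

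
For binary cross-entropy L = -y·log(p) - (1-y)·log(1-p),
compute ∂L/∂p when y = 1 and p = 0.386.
∂L/∂p = -2.591

∂L/∂p = -y/p + (1-y)/(1-p) = -1/0.386 + 0 = -2.591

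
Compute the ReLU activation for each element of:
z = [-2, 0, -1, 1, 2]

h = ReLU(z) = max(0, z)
h = [0, 0, 0, 1, 2]

ReLU applied element-wise: max(0,-2)=0, max(0,0)=0, max(0,-1)=0, max(0,1)=1, max(0,2)=2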